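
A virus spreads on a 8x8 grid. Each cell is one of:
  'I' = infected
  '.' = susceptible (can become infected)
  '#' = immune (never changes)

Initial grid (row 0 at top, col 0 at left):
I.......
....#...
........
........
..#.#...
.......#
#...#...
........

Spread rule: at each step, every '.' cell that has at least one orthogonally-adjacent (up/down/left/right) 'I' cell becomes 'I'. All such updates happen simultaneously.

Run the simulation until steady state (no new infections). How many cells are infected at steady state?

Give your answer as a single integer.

Answer: 58

Derivation:
Step 0 (initial): 1 infected
Step 1: +2 new -> 3 infected
Step 2: +3 new -> 6 infected
Step 3: +4 new -> 10 infected
Step 4: +5 new -> 15 infected
Step 5: +5 new -> 20 infected
Step 6: +5 new -> 25 infected
Step 7: +7 new -> 32 infected
Step 8: +6 new -> 38 infected
Step 9: +7 new -> 45 infected
Step 10: +4 new -> 49 infected
Step 11: +4 new -> 53 infected
Step 12: +2 new -> 55 infected
Step 13: +2 new -> 57 infected
Step 14: +1 new -> 58 infected
Step 15: +0 new -> 58 infected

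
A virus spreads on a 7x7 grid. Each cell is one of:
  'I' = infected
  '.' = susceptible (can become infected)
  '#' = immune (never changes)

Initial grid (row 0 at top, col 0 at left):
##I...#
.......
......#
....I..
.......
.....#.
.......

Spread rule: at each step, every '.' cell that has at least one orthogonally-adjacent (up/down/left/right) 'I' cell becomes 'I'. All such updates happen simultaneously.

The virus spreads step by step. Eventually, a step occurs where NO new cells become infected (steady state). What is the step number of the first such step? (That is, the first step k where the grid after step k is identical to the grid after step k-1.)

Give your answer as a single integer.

Answer: 8

Derivation:
Step 0 (initial): 2 infected
Step 1: +6 new -> 8 infected
Step 2: +12 new -> 20 infected
Step 3: +9 new -> 29 infected
Step 4: +8 new -> 37 infected
Step 5: +4 new -> 41 infected
Step 6: +2 new -> 43 infected
Step 7: +1 new -> 44 infected
Step 8: +0 new -> 44 infected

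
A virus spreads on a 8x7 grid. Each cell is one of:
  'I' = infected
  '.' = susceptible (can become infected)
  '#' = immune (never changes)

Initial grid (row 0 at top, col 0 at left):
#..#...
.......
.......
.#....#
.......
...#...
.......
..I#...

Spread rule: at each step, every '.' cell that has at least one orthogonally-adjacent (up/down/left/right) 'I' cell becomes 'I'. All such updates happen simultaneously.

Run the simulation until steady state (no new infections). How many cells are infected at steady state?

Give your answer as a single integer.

Answer: 50

Derivation:
Step 0 (initial): 1 infected
Step 1: +2 new -> 3 infected
Step 2: +4 new -> 7 infected
Step 3: +4 new -> 11 infected
Step 4: +7 new -> 18 infected
Step 5: +7 new -> 25 infected
Step 6: +8 new -> 33 infected
Step 7: +7 new -> 40 infected
Step 8: +4 new -> 44 infected
Step 9: +3 new -> 47 infected
Step 10: +2 new -> 49 infected
Step 11: +1 new -> 50 infected
Step 12: +0 new -> 50 infected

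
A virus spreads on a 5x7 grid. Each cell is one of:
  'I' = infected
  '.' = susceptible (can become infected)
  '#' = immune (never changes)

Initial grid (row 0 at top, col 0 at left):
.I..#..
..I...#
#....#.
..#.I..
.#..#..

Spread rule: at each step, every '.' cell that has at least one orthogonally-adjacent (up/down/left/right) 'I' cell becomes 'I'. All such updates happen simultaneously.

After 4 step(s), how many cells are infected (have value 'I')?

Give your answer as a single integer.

Answer: 26

Derivation:
Step 0 (initial): 3 infected
Step 1: +8 new -> 11 infected
Step 2: +8 new -> 19 infected
Step 3: +5 new -> 24 infected
Step 4: +2 new -> 26 infected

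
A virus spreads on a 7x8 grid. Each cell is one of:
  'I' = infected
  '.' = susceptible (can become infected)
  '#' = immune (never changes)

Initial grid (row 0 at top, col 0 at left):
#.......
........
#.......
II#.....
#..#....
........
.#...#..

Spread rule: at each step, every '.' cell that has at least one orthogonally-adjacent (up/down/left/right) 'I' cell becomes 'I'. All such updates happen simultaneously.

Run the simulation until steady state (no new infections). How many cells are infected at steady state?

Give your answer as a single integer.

Step 0 (initial): 2 infected
Step 1: +2 new -> 4 infected
Step 2: +4 new -> 8 infected
Step 3: +6 new -> 14 infected
Step 4: +7 new -> 21 infected
Step 5: +6 new -> 27 infected
Step 6: +7 new -> 34 infected
Step 7: +6 new -> 40 infected
Step 8: +6 new -> 46 infected
Step 9: +3 new -> 49 infected
Step 10: +0 new -> 49 infected

Answer: 49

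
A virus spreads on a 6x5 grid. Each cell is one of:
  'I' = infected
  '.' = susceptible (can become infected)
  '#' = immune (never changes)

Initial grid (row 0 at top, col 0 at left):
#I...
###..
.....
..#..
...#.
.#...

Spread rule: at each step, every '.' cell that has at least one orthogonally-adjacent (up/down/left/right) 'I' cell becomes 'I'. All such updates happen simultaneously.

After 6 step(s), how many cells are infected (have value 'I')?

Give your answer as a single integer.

Answer: 12

Derivation:
Step 0 (initial): 1 infected
Step 1: +1 new -> 2 infected
Step 2: +1 new -> 3 infected
Step 3: +2 new -> 5 infected
Step 4: +2 new -> 7 infected
Step 5: +3 new -> 10 infected
Step 6: +2 new -> 12 infected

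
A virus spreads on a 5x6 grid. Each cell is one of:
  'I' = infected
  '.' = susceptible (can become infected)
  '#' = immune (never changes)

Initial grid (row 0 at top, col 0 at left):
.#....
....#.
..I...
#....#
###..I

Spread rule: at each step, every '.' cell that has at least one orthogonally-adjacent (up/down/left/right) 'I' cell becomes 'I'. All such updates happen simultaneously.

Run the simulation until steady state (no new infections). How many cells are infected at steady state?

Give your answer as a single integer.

Step 0 (initial): 2 infected
Step 1: +5 new -> 7 infected
Step 2: +9 new -> 16 infected
Step 3: +3 new -> 19 infected
Step 4: +3 new -> 22 infected
Step 5: +1 new -> 23 infected
Step 6: +0 new -> 23 infected

Answer: 23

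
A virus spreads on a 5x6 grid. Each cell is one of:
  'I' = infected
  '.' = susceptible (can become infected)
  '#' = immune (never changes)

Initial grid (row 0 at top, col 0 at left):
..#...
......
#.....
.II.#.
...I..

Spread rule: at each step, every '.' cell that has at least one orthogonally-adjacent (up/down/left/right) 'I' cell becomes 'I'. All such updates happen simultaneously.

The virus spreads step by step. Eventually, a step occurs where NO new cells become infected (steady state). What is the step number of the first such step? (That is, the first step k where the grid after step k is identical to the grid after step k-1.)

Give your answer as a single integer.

Answer: 7

Derivation:
Step 0 (initial): 3 infected
Step 1: +7 new -> 10 infected
Step 2: +5 new -> 15 infected
Step 3: +5 new -> 20 infected
Step 4: +4 new -> 24 infected
Step 5: +2 new -> 26 infected
Step 6: +1 new -> 27 infected
Step 7: +0 new -> 27 infected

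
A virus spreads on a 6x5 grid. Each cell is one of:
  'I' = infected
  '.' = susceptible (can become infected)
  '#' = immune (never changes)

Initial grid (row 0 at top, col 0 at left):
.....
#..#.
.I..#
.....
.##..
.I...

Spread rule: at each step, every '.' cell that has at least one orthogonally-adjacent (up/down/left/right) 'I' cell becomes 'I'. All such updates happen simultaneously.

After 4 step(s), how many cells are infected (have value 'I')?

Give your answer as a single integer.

Answer: 23

Derivation:
Step 0 (initial): 2 infected
Step 1: +6 new -> 8 infected
Step 2: +7 new -> 15 infected
Step 3: +5 new -> 20 infected
Step 4: +3 new -> 23 infected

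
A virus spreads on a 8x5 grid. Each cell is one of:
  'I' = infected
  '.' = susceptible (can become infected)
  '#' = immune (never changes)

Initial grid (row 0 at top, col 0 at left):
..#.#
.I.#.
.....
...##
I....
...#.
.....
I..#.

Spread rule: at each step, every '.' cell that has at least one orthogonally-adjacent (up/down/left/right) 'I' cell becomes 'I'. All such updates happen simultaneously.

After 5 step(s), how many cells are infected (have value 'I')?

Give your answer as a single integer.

Answer: 31

Derivation:
Step 0 (initial): 3 infected
Step 1: +9 new -> 12 infected
Step 2: +8 new -> 20 infected
Step 3: +5 new -> 25 infected
Step 4: +3 new -> 28 infected
Step 5: +3 new -> 31 infected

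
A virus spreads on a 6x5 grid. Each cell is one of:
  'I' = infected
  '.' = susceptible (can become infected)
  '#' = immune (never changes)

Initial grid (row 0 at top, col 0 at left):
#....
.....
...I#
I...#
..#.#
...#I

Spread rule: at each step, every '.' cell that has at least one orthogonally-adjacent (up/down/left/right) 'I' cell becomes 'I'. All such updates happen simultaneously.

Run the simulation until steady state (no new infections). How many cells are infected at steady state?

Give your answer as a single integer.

Answer: 24

Derivation:
Step 0 (initial): 3 infected
Step 1: +6 new -> 9 infected
Step 2: +9 new -> 18 infected
Step 3: +4 new -> 22 infected
Step 4: +2 new -> 24 infected
Step 5: +0 new -> 24 infected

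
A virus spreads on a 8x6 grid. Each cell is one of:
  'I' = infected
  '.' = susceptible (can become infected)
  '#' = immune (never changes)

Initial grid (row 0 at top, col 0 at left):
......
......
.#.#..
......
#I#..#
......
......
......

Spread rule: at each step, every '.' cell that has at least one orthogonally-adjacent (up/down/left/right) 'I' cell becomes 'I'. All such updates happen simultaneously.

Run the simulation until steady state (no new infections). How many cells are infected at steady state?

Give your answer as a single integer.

Step 0 (initial): 1 infected
Step 1: +2 new -> 3 infected
Step 2: +5 new -> 8 infected
Step 3: +7 new -> 15 infected
Step 4: +8 new -> 23 infected
Step 5: +10 new -> 33 infected
Step 6: +6 new -> 39 infected
Step 7: +3 new -> 42 infected
Step 8: +1 new -> 43 infected
Step 9: +0 new -> 43 infected

Answer: 43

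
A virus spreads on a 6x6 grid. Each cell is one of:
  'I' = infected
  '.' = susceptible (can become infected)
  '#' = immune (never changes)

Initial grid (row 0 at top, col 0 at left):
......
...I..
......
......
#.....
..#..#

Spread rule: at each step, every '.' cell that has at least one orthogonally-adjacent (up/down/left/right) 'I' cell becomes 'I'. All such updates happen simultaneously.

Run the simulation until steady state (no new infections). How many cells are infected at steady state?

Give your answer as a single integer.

Answer: 33

Derivation:
Step 0 (initial): 1 infected
Step 1: +4 new -> 5 infected
Step 2: +7 new -> 12 infected
Step 3: +8 new -> 20 infected
Step 4: +7 new -> 27 infected
Step 5: +4 new -> 31 infected
Step 6: +1 new -> 32 infected
Step 7: +1 new -> 33 infected
Step 8: +0 new -> 33 infected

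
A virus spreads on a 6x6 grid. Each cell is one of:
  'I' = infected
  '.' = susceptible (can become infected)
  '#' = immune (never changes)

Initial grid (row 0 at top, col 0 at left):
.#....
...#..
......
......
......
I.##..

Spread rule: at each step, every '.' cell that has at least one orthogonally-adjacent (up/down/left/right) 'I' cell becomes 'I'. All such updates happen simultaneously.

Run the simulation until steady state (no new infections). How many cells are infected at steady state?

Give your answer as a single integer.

Answer: 32

Derivation:
Step 0 (initial): 1 infected
Step 1: +2 new -> 3 infected
Step 2: +2 new -> 5 infected
Step 3: +3 new -> 8 infected
Step 4: +4 new -> 12 infected
Step 5: +5 new -> 17 infected
Step 6: +5 new -> 22 infected
Step 7: +4 new -> 26 infected
Step 8: +3 new -> 29 infected
Step 9: +2 new -> 31 infected
Step 10: +1 new -> 32 infected
Step 11: +0 new -> 32 infected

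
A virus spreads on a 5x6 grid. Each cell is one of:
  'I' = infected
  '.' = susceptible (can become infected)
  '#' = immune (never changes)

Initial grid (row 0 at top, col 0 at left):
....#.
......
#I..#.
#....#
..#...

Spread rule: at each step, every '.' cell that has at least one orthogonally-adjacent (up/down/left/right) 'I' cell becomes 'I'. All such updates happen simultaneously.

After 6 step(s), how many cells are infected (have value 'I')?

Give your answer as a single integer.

Step 0 (initial): 1 infected
Step 1: +3 new -> 4 infected
Step 2: +6 new -> 10 infected
Step 3: +5 new -> 15 infected
Step 4: +4 new -> 19 infected
Step 5: +2 new -> 21 infected
Step 6: +3 new -> 24 infected

Answer: 24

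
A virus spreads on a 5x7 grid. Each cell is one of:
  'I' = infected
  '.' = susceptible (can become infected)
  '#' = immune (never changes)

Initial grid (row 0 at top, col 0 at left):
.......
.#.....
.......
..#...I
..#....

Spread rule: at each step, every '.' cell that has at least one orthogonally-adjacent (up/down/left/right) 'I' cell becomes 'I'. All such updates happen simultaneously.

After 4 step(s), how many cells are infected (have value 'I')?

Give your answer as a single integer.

Step 0 (initial): 1 infected
Step 1: +3 new -> 4 infected
Step 2: +4 new -> 8 infected
Step 3: +5 new -> 13 infected
Step 4: +4 new -> 17 infected

Answer: 17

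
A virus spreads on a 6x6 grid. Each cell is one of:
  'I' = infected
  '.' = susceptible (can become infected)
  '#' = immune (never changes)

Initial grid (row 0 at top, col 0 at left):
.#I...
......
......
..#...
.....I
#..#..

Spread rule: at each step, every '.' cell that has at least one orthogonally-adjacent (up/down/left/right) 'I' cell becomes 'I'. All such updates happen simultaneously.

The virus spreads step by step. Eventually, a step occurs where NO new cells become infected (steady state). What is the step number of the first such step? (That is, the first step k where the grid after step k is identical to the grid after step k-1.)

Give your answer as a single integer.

Step 0 (initial): 2 infected
Step 1: +5 new -> 7 infected
Step 2: +8 new -> 15 infected
Step 3: +9 new -> 24 infected
Step 4: +5 new -> 29 infected
Step 5: +3 new -> 32 infected
Step 6: +0 new -> 32 infected

Answer: 6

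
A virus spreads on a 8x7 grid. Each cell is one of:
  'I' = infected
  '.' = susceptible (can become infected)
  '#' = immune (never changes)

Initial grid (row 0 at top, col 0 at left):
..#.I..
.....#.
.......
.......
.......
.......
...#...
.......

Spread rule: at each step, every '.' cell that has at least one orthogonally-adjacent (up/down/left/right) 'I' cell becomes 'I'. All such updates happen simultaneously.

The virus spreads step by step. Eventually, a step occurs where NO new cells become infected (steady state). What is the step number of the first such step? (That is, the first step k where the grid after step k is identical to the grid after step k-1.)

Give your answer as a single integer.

Answer: 12

Derivation:
Step 0 (initial): 1 infected
Step 1: +3 new -> 4 infected
Step 2: +3 new -> 7 infected
Step 3: +5 new -> 12 infected
Step 4: +6 new -> 18 infected
Step 5: +8 new -> 26 infected
Step 6: +8 new -> 34 infected
Step 7: +6 new -> 40 infected
Step 8: +6 new -> 46 infected
Step 9: +4 new -> 50 infected
Step 10: +2 new -> 52 infected
Step 11: +1 new -> 53 infected
Step 12: +0 new -> 53 infected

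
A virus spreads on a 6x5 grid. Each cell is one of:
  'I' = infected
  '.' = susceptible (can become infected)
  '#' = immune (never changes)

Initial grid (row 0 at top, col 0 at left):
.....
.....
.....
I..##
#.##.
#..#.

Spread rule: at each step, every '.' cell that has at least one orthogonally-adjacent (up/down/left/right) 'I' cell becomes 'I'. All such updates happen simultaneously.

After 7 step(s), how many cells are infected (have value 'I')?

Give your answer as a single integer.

Answer: 21

Derivation:
Step 0 (initial): 1 infected
Step 1: +2 new -> 3 infected
Step 2: +4 new -> 7 infected
Step 3: +4 new -> 11 infected
Step 4: +4 new -> 15 infected
Step 5: +3 new -> 18 infected
Step 6: +2 new -> 20 infected
Step 7: +1 new -> 21 infected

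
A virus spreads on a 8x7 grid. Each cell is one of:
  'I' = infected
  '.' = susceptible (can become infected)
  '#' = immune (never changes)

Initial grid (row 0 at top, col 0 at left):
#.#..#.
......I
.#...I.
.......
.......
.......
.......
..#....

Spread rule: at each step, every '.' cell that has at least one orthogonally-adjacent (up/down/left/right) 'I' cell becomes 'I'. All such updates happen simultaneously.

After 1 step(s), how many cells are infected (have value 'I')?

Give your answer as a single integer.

Step 0 (initial): 2 infected
Step 1: +5 new -> 7 infected

Answer: 7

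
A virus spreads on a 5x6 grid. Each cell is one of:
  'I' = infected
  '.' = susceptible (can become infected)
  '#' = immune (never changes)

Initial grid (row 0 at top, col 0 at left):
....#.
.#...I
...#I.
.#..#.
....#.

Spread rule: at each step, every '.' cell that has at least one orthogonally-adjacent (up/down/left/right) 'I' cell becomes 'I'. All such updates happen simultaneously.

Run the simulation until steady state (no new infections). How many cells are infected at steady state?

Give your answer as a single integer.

Step 0 (initial): 2 infected
Step 1: +3 new -> 5 infected
Step 2: +2 new -> 7 infected
Step 3: +3 new -> 10 infected
Step 4: +2 new -> 12 infected
Step 5: +3 new -> 15 infected
Step 6: +4 new -> 19 infected
Step 7: +4 new -> 23 infected
Step 8: +1 new -> 24 infected
Step 9: +0 new -> 24 infected

Answer: 24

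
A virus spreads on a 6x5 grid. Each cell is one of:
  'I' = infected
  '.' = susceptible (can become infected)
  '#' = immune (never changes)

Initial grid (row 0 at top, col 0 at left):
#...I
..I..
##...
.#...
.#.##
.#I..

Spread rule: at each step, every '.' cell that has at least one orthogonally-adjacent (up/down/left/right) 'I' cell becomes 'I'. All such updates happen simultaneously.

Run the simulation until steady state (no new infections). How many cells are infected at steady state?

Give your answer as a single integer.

Answer: 19

Derivation:
Step 0 (initial): 3 infected
Step 1: +8 new -> 11 infected
Step 2: +6 new -> 17 infected
Step 3: +2 new -> 19 infected
Step 4: +0 new -> 19 infected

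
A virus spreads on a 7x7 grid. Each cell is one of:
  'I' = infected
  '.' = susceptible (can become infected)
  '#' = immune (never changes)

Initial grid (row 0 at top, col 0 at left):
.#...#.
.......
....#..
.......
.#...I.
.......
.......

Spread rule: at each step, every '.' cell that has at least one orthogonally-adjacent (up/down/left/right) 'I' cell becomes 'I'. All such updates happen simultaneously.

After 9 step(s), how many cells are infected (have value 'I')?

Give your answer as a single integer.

Step 0 (initial): 1 infected
Step 1: +4 new -> 5 infected
Step 2: +7 new -> 12 infected
Step 3: +7 new -> 19 infected
Step 4: +6 new -> 25 infected
Step 5: +7 new -> 32 infected
Step 6: +6 new -> 38 infected
Step 7: +5 new -> 43 infected
Step 8: +1 new -> 44 infected
Step 9: +1 new -> 45 infected

Answer: 45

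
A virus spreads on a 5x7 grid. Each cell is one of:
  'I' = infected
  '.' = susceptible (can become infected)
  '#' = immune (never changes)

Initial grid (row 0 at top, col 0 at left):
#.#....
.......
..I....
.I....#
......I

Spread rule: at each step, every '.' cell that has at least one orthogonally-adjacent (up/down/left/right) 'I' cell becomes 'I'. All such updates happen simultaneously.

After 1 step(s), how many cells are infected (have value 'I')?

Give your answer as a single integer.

Step 0 (initial): 3 infected
Step 1: +7 new -> 10 infected

Answer: 10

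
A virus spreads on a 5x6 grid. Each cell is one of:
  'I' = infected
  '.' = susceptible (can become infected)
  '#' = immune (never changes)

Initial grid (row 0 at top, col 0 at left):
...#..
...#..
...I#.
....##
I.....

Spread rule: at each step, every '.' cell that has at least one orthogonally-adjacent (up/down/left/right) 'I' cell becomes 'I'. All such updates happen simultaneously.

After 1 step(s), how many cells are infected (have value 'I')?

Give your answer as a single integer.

Answer: 6

Derivation:
Step 0 (initial): 2 infected
Step 1: +4 new -> 6 infected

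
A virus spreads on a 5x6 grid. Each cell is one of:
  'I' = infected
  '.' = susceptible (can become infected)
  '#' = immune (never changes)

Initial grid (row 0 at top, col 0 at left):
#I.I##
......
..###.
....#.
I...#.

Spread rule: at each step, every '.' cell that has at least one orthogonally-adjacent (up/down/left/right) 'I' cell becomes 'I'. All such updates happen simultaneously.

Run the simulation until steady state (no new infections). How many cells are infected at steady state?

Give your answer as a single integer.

Step 0 (initial): 3 infected
Step 1: +5 new -> 8 infected
Step 2: +7 new -> 15 infected
Step 3: +3 new -> 18 infected
Step 4: +2 new -> 20 infected
Step 5: +1 new -> 21 infected
Step 6: +1 new -> 22 infected
Step 7: +0 new -> 22 infected

Answer: 22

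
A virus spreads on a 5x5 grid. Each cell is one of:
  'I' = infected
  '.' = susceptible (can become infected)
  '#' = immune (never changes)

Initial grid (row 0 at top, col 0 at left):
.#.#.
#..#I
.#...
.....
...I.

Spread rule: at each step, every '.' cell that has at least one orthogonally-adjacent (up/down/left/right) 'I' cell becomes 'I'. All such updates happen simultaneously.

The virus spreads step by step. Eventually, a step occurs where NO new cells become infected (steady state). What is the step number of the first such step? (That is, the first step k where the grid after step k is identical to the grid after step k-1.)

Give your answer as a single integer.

Step 0 (initial): 2 infected
Step 1: +5 new -> 7 infected
Step 2: +4 new -> 11 infected
Step 3: +3 new -> 14 infected
Step 4: +2 new -> 16 infected
Step 5: +3 new -> 19 infected
Step 6: +0 new -> 19 infected

Answer: 6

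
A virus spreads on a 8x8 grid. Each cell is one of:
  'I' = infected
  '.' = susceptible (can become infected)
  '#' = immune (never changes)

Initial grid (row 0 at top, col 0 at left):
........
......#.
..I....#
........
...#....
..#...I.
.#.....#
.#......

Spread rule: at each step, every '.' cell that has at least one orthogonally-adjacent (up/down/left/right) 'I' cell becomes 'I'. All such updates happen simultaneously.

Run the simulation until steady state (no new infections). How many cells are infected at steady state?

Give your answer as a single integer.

Step 0 (initial): 2 infected
Step 1: +8 new -> 10 infected
Step 2: +14 new -> 24 infected
Step 3: +16 new -> 40 infected
Step 4: +7 new -> 47 infected
Step 5: +4 new -> 51 infected
Step 6: +3 new -> 54 infected
Step 7: +2 new -> 56 infected
Step 8: +1 new -> 57 infected
Step 9: +0 new -> 57 infected

Answer: 57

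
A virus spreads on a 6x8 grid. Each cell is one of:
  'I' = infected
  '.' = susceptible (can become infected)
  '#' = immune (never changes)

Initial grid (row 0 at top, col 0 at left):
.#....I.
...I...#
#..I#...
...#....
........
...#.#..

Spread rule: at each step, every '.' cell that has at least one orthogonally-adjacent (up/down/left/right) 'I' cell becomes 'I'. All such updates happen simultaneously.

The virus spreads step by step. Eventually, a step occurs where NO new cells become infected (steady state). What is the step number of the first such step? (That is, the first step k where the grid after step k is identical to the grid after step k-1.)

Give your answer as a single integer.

Step 0 (initial): 3 infected
Step 1: +7 new -> 10 infected
Step 2: +7 new -> 17 infected
Step 3: +6 new -> 23 infected
Step 4: +8 new -> 31 infected
Step 5: +7 new -> 38 infected
Step 6: +3 new -> 41 infected
Step 7: +0 new -> 41 infected

Answer: 7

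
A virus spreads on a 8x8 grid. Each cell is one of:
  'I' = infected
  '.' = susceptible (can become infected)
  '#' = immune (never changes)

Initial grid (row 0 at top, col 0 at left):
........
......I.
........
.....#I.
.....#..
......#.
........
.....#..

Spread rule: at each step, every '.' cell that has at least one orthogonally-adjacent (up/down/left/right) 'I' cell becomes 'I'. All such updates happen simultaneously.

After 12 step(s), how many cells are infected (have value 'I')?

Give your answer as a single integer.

Answer: 60

Derivation:
Step 0 (initial): 2 infected
Step 1: +6 new -> 8 infected
Step 2: +6 new -> 14 infected
Step 3: +4 new -> 18 infected
Step 4: +5 new -> 23 infected
Step 5: +7 new -> 30 infected
Step 6: +8 new -> 38 infected
Step 7: +7 new -> 45 infected
Step 8: +5 new -> 50 infected
Step 9: +4 new -> 54 infected
Step 10: +3 new -> 57 infected
Step 11: +2 new -> 59 infected
Step 12: +1 new -> 60 infected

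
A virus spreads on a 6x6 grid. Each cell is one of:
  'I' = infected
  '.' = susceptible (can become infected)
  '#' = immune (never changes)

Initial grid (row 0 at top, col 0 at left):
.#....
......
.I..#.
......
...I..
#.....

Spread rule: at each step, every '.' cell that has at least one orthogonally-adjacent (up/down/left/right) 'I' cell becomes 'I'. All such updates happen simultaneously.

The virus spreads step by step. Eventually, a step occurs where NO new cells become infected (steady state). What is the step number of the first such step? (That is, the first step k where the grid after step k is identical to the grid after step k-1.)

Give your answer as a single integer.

Answer: 7

Derivation:
Step 0 (initial): 2 infected
Step 1: +8 new -> 10 infected
Step 2: +10 new -> 20 infected
Step 3: +7 new -> 27 infected
Step 4: +3 new -> 30 infected
Step 5: +2 new -> 32 infected
Step 6: +1 new -> 33 infected
Step 7: +0 new -> 33 infected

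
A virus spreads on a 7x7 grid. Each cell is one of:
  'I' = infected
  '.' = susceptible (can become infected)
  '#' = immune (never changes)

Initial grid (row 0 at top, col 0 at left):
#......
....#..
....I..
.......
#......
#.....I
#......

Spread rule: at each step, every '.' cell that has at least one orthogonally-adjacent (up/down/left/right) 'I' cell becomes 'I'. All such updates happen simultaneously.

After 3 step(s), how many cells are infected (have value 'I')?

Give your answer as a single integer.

Step 0 (initial): 2 infected
Step 1: +6 new -> 8 infected
Step 2: +11 new -> 19 infected
Step 3: +9 new -> 28 infected

Answer: 28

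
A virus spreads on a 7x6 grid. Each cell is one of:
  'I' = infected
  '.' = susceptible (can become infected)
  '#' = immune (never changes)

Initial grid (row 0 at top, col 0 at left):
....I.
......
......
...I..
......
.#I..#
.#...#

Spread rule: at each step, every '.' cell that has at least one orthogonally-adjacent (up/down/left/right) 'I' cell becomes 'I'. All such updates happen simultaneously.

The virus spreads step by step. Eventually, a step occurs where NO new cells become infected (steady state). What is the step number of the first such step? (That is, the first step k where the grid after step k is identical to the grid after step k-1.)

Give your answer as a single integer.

Step 0 (initial): 3 infected
Step 1: +10 new -> 13 infected
Step 2: +11 new -> 24 infected
Step 3: +8 new -> 32 infected
Step 4: +4 new -> 36 infected
Step 5: +2 new -> 38 infected
Step 6: +0 new -> 38 infected

Answer: 6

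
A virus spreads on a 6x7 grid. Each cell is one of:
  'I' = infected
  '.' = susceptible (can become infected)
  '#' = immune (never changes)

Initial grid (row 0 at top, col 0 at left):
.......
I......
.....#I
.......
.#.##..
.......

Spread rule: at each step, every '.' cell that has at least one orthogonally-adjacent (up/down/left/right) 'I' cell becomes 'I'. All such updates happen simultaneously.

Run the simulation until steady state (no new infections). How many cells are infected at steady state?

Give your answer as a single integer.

Step 0 (initial): 2 infected
Step 1: +5 new -> 7 infected
Step 2: +8 new -> 15 infected
Step 3: +10 new -> 25 infected
Step 4: +8 new -> 33 infected
Step 5: +3 new -> 36 infected
Step 6: +2 new -> 38 infected
Step 7: +0 new -> 38 infected

Answer: 38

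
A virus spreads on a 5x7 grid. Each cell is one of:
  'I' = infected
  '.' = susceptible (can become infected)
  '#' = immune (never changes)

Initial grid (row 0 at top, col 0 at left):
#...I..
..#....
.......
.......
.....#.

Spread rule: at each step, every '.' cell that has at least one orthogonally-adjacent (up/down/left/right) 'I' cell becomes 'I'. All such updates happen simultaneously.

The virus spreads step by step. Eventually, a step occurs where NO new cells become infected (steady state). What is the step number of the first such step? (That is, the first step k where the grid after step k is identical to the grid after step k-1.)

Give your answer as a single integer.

Answer: 9

Derivation:
Step 0 (initial): 1 infected
Step 1: +3 new -> 4 infected
Step 2: +5 new -> 9 infected
Step 3: +5 new -> 14 infected
Step 4: +6 new -> 20 infected
Step 5: +5 new -> 25 infected
Step 6: +4 new -> 29 infected
Step 7: +2 new -> 31 infected
Step 8: +1 new -> 32 infected
Step 9: +0 new -> 32 infected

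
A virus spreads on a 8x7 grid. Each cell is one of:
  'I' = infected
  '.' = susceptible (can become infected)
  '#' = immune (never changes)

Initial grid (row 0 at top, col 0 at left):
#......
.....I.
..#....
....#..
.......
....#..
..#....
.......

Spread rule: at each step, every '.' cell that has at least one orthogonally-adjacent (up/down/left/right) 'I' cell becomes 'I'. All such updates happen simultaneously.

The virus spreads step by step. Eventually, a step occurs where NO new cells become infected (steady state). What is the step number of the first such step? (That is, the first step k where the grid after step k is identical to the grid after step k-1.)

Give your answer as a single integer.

Answer: 12

Derivation:
Step 0 (initial): 1 infected
Step 1: +4 new -> 5 infected
Step 2: +6 new -> 11 infected
Step 3: +5 new -> 16 infected
Step 4: +6 new -> 22 infected
Step 5: +7 new -> 29 infected
Step 6: +7 new -> 36 infected
Step 7: +6 new -> 42 infected
Step 8: +3 new -> 45 infected
Step 9: +3 new -> 48 infected
Step 10: +2 new -> 50 infected
Step 11: +1 new -> 51 infected
Step 12: +0 new -> 51 infected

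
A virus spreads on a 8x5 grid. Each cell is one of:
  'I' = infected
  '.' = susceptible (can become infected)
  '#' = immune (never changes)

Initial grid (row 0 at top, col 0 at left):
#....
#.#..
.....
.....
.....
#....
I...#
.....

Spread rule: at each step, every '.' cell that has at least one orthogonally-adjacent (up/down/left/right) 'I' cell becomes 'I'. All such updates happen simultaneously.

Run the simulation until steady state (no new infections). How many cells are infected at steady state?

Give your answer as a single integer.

Answer: 35

Derivation:
Step 0 (initial): 1 infected
Step 1: +2 new -> 3 infected
Step 2: +3 new -> 6 infected
Step 3: +4 new -> 10 infected
Step 4: +5 new -> 15 infected
Step 5: +6 new -> 21 infected
Step 6: +5 new -> 26 infected
Step 7: +3 new -> 29 infected
Step 8: +3 new -> 32 infected
Step 9: +2 new -> 34 infected
Step 10: +1 new -> 35 infected
Step 11: +0 new -> 35 infected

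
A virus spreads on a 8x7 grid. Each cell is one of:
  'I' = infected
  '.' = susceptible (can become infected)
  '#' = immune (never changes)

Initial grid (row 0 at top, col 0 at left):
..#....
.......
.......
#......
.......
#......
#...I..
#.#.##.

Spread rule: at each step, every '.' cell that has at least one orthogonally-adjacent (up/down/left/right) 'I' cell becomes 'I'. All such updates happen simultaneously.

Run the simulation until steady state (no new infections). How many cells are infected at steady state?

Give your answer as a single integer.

Answer: 48

Derivation:
Step 0 (initial): 1 infected
Step 1: +3 new -> 4 infected
Step 2: +6 new -> 10 infected
Step 3: +7 new -> 17 infected
Step 4: +7 new -> 24 infected
Step 5: +6 new -> 30 infected
Step 6: +7 new -> 37 infected
Step 7: +5 new -> 42 infected
Step 8: +3 new -> 45 infected
Step 9: +2 new -> 47 infected
Step 10: +1 new -> 48 infected
Step 11: +0 new -> 48 infected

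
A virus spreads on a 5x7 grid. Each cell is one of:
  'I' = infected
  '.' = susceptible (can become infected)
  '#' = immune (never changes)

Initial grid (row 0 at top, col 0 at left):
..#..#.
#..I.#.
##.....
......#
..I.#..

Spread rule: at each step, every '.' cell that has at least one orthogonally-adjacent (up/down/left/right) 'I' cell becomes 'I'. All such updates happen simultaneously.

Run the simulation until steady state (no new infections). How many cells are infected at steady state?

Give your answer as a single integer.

Step 0 (initial): 2 infected
Step 1: +7 new -> 9 infected
Step 2: +7 new -> 16 infected
Step 3: +4 new -> 20 infected
Step 4: +3 new -> 23 infected
Step 5: +2 new -> 25 infected
Step 6: +2 new -> 27 infected
Step 7: +0 new -> 27 infected

Answer: 27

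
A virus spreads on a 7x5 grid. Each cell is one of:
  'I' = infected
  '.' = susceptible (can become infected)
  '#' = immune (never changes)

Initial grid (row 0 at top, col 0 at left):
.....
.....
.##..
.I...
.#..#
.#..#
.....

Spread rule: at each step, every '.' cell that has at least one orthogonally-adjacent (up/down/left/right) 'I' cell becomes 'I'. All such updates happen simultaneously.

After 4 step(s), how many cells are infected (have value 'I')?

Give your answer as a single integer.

Step 0 (initial): 1 infected
Step 1: +2 new -> 3 infected
Step 2: +4 new -> 7 infected
Step 3: +6 new -> 13 infected
Step 4: +7 new -> 20 infected

Answer: 20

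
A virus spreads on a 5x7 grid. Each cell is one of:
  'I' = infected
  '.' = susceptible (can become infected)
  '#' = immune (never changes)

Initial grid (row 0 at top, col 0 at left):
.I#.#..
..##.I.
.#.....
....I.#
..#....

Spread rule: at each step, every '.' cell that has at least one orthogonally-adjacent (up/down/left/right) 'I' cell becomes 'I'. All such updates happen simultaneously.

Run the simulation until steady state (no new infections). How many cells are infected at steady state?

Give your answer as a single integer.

Step 0 (initial): 3 infected
Step 1: +10 new -> 13 infected
Step 2: +7 new -> 20 infected
Step 3: +4 new -> 24 infected
Step 4: +2 new -> 26 infected
Step 5: +1 new -> 27 infected
Step 6: +0 new -> 27 infected

Answer: 27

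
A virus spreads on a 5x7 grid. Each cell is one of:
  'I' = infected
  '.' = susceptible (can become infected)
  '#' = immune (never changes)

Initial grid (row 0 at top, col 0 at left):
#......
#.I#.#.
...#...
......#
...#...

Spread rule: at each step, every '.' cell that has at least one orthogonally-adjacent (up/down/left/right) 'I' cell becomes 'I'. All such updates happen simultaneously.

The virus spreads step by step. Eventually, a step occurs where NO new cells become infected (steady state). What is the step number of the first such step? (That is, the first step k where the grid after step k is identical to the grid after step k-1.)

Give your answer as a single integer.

Step 0 (initial): 1 infected
Step 1: +3 new -> 4 infected
Step 2: +4 new -> 8 infected
Step 3: +5 new -> 13 infected
Step 4: +5 new -> 18 infected
Step 5: +5 new -> 23 infected
Step 6: +3 new -> 26 infected
Step 7: +2 new -> 28 infected
Step 8: +0 new -> 28 infected

Answer: 8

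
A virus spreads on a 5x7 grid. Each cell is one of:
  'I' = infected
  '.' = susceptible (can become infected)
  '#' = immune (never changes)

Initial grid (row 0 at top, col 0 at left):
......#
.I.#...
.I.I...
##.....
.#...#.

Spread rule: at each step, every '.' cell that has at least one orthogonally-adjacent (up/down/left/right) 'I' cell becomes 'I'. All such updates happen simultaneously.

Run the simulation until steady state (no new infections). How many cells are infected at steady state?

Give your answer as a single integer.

Answer: 28

Derivation:
Step 0 (initial): 3 infected
Step 1: +7 new -> 10 infected
Step 2: +7 new -> 17 infected
Step 3: +7 new -> 24 infected
Step 4: +3 new -> 27 infected
Step 5: +1 new -> 28 infected
Step 6: +0 new -> 28 infected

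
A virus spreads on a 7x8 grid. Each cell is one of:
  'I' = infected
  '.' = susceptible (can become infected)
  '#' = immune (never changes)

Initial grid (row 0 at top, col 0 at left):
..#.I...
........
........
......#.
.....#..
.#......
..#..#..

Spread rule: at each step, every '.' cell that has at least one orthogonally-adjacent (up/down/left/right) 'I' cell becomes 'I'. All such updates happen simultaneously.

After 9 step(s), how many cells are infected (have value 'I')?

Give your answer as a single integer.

Answer: 48

Derivation:
Step 0 (initial): 1 infected
Step 1: +3 new -> 4 infected
Step 2: +4 new -> 8 infected
Step 3: +6 new -> 14 infected
Step 4: +7 new -> 21 infected
Step 5: +7 new -> 28 infected
Step 6: +8 new -> 36 infected
Step 7: +6 new -> 42 infected
Step 8: +4 new -> 46 infected
Step 9: +2 new -> 48 infected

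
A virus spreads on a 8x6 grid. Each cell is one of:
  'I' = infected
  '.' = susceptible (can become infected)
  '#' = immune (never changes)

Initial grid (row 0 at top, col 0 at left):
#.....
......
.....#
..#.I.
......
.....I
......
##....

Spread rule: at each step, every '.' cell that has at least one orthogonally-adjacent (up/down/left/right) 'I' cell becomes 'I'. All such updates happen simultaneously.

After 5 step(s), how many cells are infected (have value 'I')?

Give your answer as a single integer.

Step 0 (initial): 2 infected
Step 1: +7 new -> 9 infected
Step 2: +6 new -> 15 infected
Step 3: +8 new -> 23 infected
Step 4: +8 new -> 31 infected
Step 5: +8 new -> 39 infected

Answer: 39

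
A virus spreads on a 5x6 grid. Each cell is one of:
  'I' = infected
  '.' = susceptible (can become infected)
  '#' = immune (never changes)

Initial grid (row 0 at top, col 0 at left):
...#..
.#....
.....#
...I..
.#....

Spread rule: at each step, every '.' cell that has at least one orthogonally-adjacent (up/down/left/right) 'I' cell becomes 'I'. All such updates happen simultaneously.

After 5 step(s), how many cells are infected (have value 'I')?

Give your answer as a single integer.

Step 0 (initial): 1 infected
Step 1: +4 new -> 5 infected
Step 2: +7 new -> 12 infected
Step 3: +5 new -> 17 infected
Step 4: +5 new -> 22 infected
Step 5: +3 new -> 25 infected

Answer: 25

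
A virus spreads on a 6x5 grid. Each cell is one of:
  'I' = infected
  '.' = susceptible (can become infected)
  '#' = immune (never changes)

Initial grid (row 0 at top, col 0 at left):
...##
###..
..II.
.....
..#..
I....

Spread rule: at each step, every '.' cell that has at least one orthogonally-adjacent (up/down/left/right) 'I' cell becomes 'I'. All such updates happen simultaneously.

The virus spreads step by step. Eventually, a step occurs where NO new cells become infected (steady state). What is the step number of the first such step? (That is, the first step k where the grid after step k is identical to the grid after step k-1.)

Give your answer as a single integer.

Step 0 (initial): 3 infected
Step 1: +7 new -> 10 infected
Step 2: +8 new -> 18 infected
Step 3: +2 new -> 20 infected
Step 4: +1 new -> 21 infected
Step 5: +0 new -> 21 infected

Answer: 5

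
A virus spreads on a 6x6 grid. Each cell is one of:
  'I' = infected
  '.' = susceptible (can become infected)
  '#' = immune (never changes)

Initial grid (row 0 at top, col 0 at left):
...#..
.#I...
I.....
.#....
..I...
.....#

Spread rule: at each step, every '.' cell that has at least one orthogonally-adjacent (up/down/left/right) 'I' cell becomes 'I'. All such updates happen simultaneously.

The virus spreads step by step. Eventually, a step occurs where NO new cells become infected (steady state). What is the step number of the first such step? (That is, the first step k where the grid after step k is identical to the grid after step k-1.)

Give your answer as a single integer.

Step 0 (initial): 3 infected
Step 1: +10 new -> 13 infected
Step 2: +9 new -> 22 infected
Step 3: +7 new -> 29 infected
Step 4: +3 new -> 32 infected
Step 5: +0 new -> 32 infected

Answer: 5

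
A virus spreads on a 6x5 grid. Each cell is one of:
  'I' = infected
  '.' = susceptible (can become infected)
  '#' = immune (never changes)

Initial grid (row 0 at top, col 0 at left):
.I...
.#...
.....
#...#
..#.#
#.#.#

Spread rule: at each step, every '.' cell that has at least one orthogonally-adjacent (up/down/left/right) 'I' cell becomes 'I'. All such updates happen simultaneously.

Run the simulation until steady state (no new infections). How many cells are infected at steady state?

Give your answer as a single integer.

Step 0 (initial): 1 infected
Step 1: +2 new -> 3 infected
Step 2: +3 new -> 6 infected
Step 3: +4 new -> 10 infected
Step 4: +4 new -> 14 infected
Step 5: +3 new -> 17 infected
Step 6: +2 new -> 19 infected
Step 7: +3 new -> 22 infected
Step 8: +0 new -> 22 infected

Answer: 22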